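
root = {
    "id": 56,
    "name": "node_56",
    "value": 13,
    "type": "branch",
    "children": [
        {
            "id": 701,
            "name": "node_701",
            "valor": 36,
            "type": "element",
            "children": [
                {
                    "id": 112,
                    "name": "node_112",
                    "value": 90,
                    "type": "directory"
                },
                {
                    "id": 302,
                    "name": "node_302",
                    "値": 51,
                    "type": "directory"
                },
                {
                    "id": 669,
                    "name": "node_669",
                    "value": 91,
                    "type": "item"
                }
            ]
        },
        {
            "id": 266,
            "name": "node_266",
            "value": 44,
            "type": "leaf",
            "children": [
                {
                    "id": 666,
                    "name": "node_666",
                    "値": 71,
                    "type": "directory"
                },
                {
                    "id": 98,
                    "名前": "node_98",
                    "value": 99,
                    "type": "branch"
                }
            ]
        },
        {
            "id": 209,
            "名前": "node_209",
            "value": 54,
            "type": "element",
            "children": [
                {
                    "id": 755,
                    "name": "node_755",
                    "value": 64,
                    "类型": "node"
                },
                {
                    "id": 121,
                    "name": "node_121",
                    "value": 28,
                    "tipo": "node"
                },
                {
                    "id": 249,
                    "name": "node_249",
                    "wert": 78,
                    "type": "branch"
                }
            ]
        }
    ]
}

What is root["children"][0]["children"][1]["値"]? 51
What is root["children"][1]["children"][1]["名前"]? "node_98"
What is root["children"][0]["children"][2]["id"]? 669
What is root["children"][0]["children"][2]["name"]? "node_669"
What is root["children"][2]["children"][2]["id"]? 249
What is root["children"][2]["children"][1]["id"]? 121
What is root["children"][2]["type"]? "element"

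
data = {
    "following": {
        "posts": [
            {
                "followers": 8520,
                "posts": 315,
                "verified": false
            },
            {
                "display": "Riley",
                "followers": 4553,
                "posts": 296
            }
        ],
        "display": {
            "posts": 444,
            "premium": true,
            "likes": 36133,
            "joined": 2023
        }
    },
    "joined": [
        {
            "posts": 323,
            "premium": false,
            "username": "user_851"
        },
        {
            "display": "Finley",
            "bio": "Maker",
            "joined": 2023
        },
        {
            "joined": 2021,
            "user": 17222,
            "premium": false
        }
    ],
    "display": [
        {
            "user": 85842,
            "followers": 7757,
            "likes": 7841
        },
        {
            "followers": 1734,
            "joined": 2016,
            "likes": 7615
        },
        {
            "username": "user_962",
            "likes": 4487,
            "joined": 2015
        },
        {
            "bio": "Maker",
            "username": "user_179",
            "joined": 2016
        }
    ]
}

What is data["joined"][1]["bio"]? "Maker"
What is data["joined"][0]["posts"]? 323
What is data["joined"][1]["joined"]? 2023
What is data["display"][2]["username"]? "user_962"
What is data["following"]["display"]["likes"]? 36133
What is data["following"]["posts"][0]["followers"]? 8520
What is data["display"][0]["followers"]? 7757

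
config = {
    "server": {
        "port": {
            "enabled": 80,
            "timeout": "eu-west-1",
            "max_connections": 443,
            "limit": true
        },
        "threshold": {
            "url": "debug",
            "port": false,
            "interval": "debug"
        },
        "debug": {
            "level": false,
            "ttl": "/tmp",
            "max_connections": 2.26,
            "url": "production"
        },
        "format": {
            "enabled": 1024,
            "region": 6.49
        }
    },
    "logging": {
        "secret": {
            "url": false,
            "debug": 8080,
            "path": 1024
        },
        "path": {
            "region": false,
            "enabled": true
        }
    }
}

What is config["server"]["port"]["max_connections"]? 443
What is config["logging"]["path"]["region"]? False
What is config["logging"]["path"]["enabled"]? True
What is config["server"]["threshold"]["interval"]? "debug"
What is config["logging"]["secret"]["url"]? False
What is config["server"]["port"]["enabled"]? 80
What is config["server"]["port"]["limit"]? True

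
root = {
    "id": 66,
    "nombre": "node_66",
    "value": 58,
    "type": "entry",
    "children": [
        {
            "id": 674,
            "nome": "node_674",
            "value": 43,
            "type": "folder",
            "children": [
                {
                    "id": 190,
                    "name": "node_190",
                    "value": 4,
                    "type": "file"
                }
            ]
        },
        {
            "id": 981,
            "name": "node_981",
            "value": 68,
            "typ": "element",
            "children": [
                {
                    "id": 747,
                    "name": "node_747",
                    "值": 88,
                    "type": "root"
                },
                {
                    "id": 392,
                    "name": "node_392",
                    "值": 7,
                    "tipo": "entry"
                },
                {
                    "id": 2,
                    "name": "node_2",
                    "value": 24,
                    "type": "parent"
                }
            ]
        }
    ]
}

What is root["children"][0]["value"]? 43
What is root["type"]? "entry"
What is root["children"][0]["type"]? "folder"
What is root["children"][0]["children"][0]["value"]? 4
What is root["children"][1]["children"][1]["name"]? "node_392"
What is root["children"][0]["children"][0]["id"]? 190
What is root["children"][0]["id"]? 674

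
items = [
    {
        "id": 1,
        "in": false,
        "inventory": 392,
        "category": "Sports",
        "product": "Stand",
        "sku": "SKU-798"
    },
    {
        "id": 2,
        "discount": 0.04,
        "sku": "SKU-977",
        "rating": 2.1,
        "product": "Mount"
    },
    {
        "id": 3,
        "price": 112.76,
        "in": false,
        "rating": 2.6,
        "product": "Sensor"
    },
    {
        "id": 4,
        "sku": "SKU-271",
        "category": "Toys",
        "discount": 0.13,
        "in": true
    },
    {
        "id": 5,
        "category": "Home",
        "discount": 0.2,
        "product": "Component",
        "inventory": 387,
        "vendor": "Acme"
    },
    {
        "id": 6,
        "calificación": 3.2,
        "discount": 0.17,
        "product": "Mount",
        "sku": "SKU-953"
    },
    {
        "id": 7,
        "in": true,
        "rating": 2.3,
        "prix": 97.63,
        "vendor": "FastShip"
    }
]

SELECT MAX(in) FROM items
True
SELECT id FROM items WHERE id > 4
[5, 6, 7]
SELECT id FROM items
[1, 2, 3, 4, 5, 6, 7]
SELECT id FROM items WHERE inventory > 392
[]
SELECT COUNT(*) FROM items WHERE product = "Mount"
2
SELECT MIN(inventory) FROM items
387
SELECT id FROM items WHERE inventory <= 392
[1, 5]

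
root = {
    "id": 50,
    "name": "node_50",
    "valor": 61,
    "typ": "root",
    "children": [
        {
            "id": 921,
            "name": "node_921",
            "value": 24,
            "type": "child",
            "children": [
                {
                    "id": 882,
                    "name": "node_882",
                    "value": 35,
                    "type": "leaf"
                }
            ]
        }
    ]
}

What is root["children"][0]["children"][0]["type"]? "leaf"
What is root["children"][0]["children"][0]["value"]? 35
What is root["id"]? 50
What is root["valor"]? 61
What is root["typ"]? "root"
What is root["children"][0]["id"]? 921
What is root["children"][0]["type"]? "child"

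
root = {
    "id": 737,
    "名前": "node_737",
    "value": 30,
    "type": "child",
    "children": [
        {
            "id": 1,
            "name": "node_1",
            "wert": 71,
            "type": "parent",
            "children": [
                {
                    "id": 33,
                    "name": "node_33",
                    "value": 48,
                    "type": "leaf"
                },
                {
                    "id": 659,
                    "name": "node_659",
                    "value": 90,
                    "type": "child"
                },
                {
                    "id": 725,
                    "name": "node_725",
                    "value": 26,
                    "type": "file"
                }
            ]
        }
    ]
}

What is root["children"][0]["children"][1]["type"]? "child"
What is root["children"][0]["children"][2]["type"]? "file"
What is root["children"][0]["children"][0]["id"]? 33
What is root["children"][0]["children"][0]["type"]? "leaf"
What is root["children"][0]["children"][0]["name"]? "node_33"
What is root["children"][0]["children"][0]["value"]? 48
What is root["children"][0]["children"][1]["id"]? 659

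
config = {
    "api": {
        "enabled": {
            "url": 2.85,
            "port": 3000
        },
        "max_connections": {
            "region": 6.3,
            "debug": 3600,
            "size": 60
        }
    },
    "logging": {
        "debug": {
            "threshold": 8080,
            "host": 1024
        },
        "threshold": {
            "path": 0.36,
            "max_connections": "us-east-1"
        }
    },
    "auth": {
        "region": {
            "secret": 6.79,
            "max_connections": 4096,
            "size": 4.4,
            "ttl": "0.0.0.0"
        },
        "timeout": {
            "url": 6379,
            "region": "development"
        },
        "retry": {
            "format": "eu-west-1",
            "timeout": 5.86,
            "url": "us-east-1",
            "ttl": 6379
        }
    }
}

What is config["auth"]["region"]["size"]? 4.4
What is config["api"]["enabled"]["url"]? 2.85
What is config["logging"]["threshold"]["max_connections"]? "us-east-1"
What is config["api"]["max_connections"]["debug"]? 3600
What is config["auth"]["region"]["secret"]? 6.79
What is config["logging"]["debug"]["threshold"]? 8080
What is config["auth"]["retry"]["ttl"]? 6379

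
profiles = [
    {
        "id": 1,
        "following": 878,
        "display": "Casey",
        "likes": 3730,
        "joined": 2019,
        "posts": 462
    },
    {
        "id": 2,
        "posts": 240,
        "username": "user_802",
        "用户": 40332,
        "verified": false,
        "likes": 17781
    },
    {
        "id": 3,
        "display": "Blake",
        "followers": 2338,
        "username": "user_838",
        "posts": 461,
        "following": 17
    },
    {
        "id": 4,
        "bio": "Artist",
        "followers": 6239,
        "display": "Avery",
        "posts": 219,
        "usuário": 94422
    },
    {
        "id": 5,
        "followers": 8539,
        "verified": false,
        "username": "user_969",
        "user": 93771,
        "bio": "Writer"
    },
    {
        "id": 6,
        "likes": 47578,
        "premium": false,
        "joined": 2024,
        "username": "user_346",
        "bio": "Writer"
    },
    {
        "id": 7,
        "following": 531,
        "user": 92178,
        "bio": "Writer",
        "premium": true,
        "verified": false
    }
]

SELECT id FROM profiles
[1, 2, 3, 4, 5, 6, 7]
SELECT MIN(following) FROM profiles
17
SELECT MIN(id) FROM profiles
1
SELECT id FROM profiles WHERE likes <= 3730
[1]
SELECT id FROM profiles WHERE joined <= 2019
[1]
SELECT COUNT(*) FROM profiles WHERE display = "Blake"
1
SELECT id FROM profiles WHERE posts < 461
[2, 4]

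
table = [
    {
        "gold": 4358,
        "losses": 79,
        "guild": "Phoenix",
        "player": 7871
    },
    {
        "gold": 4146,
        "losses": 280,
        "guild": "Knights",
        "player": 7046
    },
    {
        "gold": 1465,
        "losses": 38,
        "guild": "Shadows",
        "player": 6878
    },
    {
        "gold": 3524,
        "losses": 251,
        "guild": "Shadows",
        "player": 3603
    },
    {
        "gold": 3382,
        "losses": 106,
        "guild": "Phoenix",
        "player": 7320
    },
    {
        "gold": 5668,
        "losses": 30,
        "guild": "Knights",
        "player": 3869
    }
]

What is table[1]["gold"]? 4146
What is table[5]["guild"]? "Knights"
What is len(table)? 6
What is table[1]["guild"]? "Knights"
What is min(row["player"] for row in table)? 3603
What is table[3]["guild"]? "Shadows"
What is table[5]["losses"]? 30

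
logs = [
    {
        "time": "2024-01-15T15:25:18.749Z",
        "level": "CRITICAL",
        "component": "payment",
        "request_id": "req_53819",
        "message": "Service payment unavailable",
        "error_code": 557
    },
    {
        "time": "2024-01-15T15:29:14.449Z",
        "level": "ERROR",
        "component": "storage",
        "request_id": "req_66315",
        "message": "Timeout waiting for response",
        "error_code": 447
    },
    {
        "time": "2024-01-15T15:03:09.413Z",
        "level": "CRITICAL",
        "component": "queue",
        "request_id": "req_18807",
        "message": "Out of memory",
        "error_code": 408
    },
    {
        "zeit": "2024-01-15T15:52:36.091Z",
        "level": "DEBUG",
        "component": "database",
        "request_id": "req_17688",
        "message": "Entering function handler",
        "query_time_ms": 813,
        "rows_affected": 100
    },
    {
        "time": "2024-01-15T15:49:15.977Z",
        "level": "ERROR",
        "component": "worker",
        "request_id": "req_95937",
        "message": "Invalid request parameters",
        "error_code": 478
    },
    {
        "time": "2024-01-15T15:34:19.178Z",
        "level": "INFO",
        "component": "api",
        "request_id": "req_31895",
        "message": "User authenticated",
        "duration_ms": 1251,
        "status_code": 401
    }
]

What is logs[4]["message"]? "Invalid request parameters"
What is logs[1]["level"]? "ERROR"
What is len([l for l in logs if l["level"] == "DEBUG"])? 1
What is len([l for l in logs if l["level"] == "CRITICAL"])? 2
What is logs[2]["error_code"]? 408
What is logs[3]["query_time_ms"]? 813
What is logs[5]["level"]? "INFO"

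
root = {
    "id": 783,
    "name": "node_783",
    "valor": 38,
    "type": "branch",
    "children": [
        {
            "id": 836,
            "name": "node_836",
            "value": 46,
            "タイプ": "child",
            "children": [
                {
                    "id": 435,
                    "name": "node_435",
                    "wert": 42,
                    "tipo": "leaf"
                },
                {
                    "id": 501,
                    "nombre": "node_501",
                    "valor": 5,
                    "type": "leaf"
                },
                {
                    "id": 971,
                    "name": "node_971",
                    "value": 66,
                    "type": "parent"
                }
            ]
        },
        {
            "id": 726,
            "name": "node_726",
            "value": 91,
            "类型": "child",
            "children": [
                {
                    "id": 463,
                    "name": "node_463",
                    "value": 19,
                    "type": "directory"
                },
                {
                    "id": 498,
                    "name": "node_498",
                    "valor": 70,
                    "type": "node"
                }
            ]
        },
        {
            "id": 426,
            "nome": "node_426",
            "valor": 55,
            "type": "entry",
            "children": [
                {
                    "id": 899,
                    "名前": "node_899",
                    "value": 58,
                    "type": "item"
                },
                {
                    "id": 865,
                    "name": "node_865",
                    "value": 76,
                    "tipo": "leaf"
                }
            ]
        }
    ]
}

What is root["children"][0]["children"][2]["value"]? 66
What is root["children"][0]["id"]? 836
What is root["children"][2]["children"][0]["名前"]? "node_899"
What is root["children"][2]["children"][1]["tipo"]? "leaf"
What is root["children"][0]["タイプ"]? "child"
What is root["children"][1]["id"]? 726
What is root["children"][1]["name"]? "node_726"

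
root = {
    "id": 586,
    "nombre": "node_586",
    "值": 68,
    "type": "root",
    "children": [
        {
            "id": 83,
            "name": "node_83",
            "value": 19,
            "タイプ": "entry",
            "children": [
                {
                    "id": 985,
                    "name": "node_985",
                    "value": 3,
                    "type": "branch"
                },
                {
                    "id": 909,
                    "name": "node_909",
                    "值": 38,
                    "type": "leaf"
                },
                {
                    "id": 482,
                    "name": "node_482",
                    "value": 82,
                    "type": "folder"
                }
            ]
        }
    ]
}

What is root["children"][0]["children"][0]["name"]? "node_985"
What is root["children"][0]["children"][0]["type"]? "branch"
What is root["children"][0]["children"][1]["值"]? 38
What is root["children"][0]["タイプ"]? "entry"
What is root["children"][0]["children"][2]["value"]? 82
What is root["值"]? 68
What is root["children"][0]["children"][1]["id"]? 909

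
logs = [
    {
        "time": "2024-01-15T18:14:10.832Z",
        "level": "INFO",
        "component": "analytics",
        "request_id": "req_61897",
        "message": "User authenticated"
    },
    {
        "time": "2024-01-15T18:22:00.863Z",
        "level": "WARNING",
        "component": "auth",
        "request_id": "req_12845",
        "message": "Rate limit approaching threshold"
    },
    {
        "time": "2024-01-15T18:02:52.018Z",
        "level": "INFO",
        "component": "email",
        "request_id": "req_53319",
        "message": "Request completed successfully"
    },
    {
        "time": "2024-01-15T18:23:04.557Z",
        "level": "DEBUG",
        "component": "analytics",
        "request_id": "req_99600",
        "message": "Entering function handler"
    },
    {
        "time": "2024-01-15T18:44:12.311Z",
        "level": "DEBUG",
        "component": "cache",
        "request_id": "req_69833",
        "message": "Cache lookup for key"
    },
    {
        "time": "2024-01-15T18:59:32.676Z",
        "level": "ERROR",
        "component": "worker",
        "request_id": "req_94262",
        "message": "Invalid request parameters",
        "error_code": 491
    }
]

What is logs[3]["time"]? "2024-01-15T18:23:04.557Z"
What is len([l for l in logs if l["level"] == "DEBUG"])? 2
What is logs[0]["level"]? "INFO"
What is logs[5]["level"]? "ERROR"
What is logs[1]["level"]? "WARNING"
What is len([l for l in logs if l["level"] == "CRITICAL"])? 0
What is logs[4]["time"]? "2024-01-15T18:44:12.311Z"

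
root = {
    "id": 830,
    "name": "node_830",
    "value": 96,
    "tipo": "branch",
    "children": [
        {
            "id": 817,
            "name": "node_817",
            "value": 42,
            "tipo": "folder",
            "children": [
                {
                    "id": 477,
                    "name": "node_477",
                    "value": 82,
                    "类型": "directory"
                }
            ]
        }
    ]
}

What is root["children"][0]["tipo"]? "folder"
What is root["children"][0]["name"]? "node_817"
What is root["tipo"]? "branch"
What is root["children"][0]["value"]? 42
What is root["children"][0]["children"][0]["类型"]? "directory"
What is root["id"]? 830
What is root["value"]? 96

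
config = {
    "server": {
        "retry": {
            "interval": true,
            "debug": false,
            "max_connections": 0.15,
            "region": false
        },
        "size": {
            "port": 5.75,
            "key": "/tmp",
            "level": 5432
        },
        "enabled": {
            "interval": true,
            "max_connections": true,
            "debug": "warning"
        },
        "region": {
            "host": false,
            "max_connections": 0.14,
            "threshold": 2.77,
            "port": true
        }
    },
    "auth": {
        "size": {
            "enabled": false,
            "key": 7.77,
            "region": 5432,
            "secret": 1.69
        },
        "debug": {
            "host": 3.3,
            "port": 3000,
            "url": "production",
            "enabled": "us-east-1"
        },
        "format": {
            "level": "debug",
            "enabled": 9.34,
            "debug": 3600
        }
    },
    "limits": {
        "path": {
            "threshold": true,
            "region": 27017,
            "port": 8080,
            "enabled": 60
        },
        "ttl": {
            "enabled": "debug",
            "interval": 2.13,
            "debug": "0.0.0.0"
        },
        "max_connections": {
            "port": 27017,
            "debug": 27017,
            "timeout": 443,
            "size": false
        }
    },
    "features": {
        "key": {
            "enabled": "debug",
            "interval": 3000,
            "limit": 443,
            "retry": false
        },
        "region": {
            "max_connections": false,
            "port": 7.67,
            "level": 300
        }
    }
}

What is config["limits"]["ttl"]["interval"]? 2.13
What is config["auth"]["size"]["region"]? 5432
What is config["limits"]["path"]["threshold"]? True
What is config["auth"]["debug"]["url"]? "production"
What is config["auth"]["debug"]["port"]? 3000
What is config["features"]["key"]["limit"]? 443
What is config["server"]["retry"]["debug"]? False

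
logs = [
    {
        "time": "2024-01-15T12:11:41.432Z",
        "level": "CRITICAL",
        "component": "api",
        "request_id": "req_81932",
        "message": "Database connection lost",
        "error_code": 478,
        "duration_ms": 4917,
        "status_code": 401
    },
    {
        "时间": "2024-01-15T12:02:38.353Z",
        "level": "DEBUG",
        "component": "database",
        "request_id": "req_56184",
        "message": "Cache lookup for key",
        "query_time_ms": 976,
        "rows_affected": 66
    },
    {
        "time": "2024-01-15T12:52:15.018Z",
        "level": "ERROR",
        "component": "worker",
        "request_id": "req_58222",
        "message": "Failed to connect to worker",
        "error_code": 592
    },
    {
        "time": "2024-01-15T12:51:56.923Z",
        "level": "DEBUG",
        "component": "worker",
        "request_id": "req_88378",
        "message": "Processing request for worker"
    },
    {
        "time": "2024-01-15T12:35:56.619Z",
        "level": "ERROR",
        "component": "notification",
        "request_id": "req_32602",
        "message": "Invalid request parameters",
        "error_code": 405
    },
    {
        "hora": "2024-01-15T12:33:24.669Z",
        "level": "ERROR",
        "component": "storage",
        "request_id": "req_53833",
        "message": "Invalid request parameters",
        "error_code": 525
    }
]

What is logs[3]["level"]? "DEBUG"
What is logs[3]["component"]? "worker"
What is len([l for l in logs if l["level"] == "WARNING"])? 0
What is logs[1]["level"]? "DEBUG"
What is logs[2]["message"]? "Failed to connect to worker"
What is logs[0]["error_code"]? 478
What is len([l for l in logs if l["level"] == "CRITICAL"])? 1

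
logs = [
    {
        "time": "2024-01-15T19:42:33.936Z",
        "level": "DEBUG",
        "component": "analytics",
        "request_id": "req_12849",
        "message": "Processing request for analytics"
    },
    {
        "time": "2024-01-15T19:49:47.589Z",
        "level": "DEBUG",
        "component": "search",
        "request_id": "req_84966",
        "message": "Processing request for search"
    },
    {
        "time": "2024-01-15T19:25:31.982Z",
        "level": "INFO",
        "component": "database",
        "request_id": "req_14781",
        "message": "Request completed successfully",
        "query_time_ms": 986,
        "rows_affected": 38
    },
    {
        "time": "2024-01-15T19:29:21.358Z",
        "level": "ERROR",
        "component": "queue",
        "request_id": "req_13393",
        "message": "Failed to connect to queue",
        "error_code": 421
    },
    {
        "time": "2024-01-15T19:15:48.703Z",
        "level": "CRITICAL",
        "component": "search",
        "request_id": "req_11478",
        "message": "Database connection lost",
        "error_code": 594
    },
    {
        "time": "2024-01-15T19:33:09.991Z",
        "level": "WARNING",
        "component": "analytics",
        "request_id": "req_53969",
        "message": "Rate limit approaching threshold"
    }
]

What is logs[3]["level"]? "ERROR"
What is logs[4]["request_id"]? "req_11478"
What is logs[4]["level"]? "CRITICAL"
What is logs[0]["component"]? "analytics"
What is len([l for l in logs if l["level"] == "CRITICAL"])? 1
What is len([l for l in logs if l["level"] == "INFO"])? 1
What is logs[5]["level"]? "WARNING"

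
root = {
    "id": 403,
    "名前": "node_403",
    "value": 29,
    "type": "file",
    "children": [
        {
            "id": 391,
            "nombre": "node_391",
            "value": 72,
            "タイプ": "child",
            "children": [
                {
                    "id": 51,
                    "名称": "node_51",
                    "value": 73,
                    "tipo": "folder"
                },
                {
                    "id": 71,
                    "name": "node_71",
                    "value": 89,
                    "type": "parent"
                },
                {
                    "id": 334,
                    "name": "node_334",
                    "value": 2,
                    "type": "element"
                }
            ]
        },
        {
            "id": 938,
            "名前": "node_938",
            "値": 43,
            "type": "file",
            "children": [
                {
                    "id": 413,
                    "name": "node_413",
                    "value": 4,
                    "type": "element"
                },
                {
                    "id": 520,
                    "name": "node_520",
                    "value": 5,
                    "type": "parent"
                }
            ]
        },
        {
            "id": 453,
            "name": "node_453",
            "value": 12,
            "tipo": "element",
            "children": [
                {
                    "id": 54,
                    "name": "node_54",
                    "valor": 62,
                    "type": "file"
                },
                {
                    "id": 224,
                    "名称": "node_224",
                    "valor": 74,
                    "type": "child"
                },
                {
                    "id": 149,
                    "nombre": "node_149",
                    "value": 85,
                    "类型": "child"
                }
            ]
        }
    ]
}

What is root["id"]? 403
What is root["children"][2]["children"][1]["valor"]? 74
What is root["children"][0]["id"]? 391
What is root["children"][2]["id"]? 453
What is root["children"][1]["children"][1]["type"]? "parent"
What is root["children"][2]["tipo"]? "element"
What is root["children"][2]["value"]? 12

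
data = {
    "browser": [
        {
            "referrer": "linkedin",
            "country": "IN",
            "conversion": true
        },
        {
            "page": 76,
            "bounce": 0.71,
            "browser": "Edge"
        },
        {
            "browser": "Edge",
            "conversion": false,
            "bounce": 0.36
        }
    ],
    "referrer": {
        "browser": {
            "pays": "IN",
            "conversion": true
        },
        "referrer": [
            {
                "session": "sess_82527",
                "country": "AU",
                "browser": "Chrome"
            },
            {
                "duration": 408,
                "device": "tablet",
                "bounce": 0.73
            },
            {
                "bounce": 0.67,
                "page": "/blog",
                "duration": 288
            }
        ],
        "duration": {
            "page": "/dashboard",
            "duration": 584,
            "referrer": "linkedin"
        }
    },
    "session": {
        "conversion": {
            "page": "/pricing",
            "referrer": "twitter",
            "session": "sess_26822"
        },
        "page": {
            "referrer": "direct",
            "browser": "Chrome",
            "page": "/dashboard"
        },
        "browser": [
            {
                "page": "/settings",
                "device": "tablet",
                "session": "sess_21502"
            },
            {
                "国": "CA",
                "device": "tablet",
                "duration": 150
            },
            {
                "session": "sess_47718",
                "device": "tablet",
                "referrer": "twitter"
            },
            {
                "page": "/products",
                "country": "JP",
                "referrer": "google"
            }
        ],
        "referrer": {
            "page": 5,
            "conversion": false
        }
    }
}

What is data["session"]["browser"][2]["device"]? "tablet"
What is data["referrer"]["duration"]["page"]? "/dashboard"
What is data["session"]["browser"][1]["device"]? "tablet"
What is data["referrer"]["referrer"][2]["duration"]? 288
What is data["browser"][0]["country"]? "IN"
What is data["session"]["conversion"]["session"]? "sess_26822"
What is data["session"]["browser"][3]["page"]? "/products"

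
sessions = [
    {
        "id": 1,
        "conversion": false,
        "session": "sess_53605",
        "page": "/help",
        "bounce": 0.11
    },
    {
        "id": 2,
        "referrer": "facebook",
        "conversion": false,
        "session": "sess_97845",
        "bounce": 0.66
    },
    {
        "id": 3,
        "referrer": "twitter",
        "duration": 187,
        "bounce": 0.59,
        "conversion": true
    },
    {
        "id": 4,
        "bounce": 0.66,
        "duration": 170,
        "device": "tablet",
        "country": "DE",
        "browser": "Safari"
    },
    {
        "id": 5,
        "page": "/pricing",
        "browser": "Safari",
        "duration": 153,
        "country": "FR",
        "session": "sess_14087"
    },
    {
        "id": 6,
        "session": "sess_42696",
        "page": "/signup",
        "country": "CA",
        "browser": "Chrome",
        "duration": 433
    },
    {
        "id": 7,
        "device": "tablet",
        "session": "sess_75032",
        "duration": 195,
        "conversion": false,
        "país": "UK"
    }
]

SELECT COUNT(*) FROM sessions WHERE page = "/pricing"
1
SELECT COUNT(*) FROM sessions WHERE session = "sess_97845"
1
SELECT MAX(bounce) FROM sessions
0.66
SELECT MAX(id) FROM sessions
7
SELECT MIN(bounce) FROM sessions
0.11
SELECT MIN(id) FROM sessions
1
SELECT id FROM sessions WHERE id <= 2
[1, 2]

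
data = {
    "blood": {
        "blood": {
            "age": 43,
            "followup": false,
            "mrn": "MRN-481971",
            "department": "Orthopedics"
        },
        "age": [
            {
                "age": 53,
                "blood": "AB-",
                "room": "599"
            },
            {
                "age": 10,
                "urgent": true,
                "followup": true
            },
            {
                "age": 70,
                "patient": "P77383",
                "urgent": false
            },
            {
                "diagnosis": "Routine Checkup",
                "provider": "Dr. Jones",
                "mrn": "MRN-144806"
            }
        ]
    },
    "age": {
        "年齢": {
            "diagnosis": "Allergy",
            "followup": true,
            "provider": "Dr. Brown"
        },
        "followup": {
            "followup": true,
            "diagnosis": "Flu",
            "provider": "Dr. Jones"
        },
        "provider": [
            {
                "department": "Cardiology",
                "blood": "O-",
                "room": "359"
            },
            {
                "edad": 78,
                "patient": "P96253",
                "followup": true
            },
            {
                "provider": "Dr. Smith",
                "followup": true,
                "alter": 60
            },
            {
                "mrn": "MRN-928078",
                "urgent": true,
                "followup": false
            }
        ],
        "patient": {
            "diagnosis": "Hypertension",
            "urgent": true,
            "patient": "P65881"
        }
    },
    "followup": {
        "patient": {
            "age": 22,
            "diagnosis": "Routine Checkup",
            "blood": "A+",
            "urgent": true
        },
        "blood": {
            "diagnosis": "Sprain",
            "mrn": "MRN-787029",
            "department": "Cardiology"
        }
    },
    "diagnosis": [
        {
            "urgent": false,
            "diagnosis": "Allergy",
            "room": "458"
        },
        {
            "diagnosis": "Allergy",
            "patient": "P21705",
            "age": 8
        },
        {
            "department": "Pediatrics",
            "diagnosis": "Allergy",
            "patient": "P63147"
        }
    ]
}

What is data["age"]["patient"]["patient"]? "P65881"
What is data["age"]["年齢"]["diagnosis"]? "Allergy"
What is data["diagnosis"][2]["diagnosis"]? "Allergy"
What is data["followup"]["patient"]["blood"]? "A+"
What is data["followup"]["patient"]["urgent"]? True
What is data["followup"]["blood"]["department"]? "Cardiology"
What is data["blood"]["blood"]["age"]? 43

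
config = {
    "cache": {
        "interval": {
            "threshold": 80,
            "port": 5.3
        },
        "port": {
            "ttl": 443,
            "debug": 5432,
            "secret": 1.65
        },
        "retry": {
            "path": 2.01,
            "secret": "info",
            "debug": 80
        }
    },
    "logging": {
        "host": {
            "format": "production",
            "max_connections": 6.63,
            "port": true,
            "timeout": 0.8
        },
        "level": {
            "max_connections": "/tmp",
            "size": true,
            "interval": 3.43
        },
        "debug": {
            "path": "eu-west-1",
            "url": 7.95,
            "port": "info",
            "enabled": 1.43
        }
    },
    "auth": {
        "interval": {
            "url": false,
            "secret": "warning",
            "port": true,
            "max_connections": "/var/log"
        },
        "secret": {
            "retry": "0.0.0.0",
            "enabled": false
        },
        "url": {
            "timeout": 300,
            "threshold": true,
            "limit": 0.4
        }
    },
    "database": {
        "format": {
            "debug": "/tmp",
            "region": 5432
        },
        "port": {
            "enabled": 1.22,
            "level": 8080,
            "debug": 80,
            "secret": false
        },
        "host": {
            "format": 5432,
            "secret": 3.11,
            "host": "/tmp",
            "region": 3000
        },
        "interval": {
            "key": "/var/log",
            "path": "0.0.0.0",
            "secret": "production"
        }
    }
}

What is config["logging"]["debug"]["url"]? 7.95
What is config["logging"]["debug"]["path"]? "eu-west-1"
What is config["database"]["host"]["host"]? "/tmp"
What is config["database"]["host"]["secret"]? 3.11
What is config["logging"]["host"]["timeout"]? 0.8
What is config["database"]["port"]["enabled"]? 1.22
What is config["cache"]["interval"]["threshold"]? 80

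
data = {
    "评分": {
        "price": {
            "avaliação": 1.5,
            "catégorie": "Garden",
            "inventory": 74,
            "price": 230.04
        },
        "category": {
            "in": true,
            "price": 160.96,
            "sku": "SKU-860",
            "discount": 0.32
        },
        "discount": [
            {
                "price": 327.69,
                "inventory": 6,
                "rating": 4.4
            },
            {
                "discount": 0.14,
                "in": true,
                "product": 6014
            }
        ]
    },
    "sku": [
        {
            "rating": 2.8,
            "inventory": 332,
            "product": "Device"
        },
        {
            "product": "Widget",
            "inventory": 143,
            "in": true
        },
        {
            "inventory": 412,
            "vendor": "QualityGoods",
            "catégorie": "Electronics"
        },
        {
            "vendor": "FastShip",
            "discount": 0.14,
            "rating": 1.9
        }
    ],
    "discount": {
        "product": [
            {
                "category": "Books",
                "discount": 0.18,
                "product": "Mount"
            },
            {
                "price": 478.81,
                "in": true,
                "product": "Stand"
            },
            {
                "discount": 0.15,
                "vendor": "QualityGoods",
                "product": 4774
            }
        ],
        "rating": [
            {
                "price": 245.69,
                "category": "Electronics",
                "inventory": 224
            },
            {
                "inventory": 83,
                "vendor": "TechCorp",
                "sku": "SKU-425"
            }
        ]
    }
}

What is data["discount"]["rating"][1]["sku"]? "SKU-425"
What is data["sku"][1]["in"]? True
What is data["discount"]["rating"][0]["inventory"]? 224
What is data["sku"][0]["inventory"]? 332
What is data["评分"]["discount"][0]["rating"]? 4.4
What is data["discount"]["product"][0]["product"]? "Mount"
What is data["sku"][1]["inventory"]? 143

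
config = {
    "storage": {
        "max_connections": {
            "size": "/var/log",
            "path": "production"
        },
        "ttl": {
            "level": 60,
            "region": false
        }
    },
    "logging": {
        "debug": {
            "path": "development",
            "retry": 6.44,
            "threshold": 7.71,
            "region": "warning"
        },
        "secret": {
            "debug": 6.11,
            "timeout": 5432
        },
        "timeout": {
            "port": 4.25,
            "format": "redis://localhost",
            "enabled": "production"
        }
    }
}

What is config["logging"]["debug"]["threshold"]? 7.71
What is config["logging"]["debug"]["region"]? "warning"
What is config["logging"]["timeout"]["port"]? 4.25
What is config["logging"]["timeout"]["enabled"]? "production"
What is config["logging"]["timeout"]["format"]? "redis://localhost"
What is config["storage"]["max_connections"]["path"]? "production"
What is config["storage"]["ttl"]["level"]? 60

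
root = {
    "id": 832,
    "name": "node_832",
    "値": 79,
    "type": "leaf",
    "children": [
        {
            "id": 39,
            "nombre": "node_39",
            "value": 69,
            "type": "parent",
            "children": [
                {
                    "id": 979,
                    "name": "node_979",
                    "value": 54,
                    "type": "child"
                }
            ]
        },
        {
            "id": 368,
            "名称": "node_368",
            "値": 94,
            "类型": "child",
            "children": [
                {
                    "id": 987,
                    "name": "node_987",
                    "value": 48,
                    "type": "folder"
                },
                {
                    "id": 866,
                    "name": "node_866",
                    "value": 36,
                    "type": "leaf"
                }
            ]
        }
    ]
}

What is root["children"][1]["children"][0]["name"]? "node_987"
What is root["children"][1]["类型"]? "child"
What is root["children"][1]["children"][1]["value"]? 36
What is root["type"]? "leaf"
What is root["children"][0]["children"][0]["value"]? 54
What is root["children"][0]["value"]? 69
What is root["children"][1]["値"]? 94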